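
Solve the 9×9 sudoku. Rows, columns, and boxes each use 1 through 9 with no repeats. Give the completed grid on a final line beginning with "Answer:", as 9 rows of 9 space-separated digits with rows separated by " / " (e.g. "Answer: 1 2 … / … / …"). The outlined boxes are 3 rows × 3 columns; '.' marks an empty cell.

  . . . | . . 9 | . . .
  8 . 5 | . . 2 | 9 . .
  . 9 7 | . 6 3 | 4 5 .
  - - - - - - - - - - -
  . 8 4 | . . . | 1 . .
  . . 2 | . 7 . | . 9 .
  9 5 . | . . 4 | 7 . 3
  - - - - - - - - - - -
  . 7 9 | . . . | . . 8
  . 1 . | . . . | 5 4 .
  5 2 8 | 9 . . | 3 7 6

Step 1. [r7c8∈{1,2}] 1 has one home in box 9: r7c8 ⇒ r7c8=1.
Step 2. [r3c4∈{1,8}] in row 3, 8 fits only at r3c4 ⇒ r3c4=8.
Step 3. [r7c1∈{3,4,6}] 4 has one home in box 7: r7c1, so r7c1=4.
Step 4. [r7c7∈{2}] only 2 remains possible at r7c7 ⇒ r7c7=2.
Step 5. [r9c5∈{1,4}] across row 9, 4 lands solely at r9c5. So r9c5=4.
Step 6. [r2c5∈{1}] r2c5 is down to just 1. So r2c5=1.
Step 7. [r8c6∈{6,7,8}] in col 6, 7 fits only at r8c6, so r8c6=7.
Step 8. [r5c6∈{1,5,6,8}] col 6 places 8 nowhere but r5c6, so r5c6=8.
Step 9. [r5c7∈{6}] r5c7's peers cover all but 6 ⇒ r5c7=6.
Step 10. [r6c5∈{2}] only 2 remains possible at r6c5, so r6c5=2.
Step 11. [r5c2∈{3}] only 3 remains possible at r5c2, so r5c2=3.
Step 12. [r5c1∈{1}] r5c1 has the single candidate 1 ⇒ r5c1=1.
Step 13. [r5c4∈{5}] only 5 remains possible at r5c4, so r5c4=5.
Step 14. [r4c6∈{6}] r4c6's peers cover all but 6, so r4c6=6.
Step 15. [r4c4∈{3}] r4c4 is down to just 3 ⇒ r4c4=3.
Step 16. [r1c3∈{1,3,6}] col 3 places 1 nowhere but r1c3 ⇒ r1c3=1.
Step 17. [r1c1∈{2,3,6}] box 1 places 3 nowhere but r1c1, so r1c1=3.
Step 18. [r7c5∈{3,5}] in row 7, 3 fits only at r7c5, so r7c5=3.
Step 19. [r2c9∈{7}] r2c9 is down to just 7, so r2c9=7.
Step 20. [r1c9∈{2}] r1c9 has the single candidate 2, so r1c9=2.
Step 21. [r2c4∈{4}] only 4 remains possible at r2c4. So r2c4=4.
Step 22. [r8c1∈{6}] nothing but 6 survives at r8c1, so r8c1=6.
Step 23. [r2c2∈{6}] r2c2's peers cover all but 6 ⇒ r2c2=6.
Step 24. [r6c8∈{8}] r6c8 is down to just 8, so r6c8=8.
Step 25. [r1c8∈{6}] only 6 remains possible at r1c8 ⇒ r1c8=6.
Step 26. [r8c9∈{9}] nothing but 9 survives at r8c9, so r8c9=9.
Step 27. [r5c9∈{4}] r5c9 has the single candidate 4 ⇒ r5c9=4.
Step 28. [r4c5∈{9}] r4c5's peers cover all but 9, so r4c5=9.
Step 29. [r6c4∈{1}] nothing but 1 survives at r6c4. So r6c4=1.
Step 30. [r2c8∈{3}] only 3 remains possible at r2c8, so r2c8=3.
Step 31. [r7c6∈{5}] r7c6 has the single candidate 5. So r7c6=5.
Step 32. [r7c4∈{6}] r7c4 is down to just 6 ⇒ r7c4=6.
Step 33. [r4c9∈{5}] only 5 remains possible at r4c9 ⇒ r4c9=5.
Step 34. [r3c9∈{1}] r3c9 is down to just 1, so r3c9=1.
Step 35. [r9c6∈{1}] only 1 remains possible at r9c6. So r9c6=1.
Step 36. [r1c4∈{7}] r1c4 has the single candidate 7. So r1c4=7.
Step 37. [r8c5∈{8}] nothing but 8 survives at r8c5, so r8c5=8.
Step 38. [r4c1∈{7}] only 7 remains possible at r4c1, so r4c1=7.
Step 39. [r6c3∈{6}] nothing but 6 survives at r6c3, so r6c3=6.
Step 40. [r1c5∈{5}] nothing but 5 survives at r1c5, so r1c5=5.
Step 41. [r1c7∈{8}] only 8 remains possible at r1c7 ⇒ r1c7=8.
Step 42. [r3c1∈{2}] only 2 remains possible at r3c1, so r3c1=2.
Step 43. [r4c8∈{2}] nothing but 2 survives at r4c8. So r4c8=2.
Step 44. [r1c2∈{4}] r1c2 has the single candidate 4. So r1c2=4.
Step 45. [r8c4∈{2}] r8c4 is down to just 2 ⇒ r8c4=2.
Step 46. [r8c3∈{3}] nothing but 3 survives at r8c3. So r8c3=3.

Answer: 3 4 1 7 5 9 8 6 2 / 8 6 5 4 1 2 9 3 7 / 2 9 7 8 6 3 4 5 1 / 7 8 4 3 9 6 1 2 5 / 1 3 2 5 7 8 6 9 4 / 9 5 6 1 2 4 7 8 3 / 4 7 9 6 3 5 2 1 8 / 6 1 3 2 8 7 5 4 9 / 5 2 8 9 4 1 3 7 6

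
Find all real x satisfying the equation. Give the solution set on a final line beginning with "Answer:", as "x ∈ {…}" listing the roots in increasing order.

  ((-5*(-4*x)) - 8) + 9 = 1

Step 1. [((-5*(-4*x)) - 8) + 9 = 1] 9 comes off first (subtract 9) ⇒ sub: (-5*(-4*x)) - 8 = -8.
Step 2. [(-5*(-4*x)) - 8 = -8] the outer -8 inverts by adding 8. So sub: -5*(-4*x) = 0.
Step 3. [-5*(-4*x) = 0] -5·(inner) — divide through by -5 ⇒ div: -4*x = 0.
Step 4. [-4*x = 0] -4 out front; divide by -4, so div: x = 0.

Answer: x ∈ {0}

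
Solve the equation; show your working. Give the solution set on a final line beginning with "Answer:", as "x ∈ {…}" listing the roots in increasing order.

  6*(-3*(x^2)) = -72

Step 1. [6*(-3*(x^2)) = -72] LHS = 6·(…); ÷6 both sides. So div: -3*(x^2) = -12.
Step 2. [-3*(x^2) = -12] leading coefficient -3: divide by -3 ⇒ div: x^2 = 4.
Step 3. [x^2 = 4] √ both sides: 4 ≥ 0 gives two branches. So sqrt: x = 2 or -2.

Answer: x ∈ {-2, 2}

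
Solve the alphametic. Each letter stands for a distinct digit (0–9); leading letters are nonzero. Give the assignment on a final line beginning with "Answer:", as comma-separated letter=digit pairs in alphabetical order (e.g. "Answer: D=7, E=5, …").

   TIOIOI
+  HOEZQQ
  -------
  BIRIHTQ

Step 1. [col 1: I + Q ≡ Q (mod 10)] column 1 reads I+Q+carry(0)=Q with nothing yet; with all letters distinct, none taken yet, the only value for I is 0. So I=0.
Step 2. [B] B is the leading digit of a 7-digit sum of two 6-digit numbers; the final carry is exactly 1. So B=1.
Step 3. [col 1: I + Q ≡ Q (mod 10)] column 1 (I + Q ≡ Q (mod 10), carry-in 0) doesn't pin Q yet; pick Q=5 and continue. So Q=5.
Step 4. [col 2: O + Q ≡ T (mod 10)] several values work for T in column 2 (O + Q ≡ T (mod 10), carry-in 0); try T=3. So T=3.
Step 5. [col 2: O + Q ≡ T (mod 10)] column 2 reads O+Q+carry(0)=T with Q=5, T=3; with digits 0,1,3,5 already taken and all letters distinct, the only value for O is 8 ⇒ O=8.
Step 6. [col 3: I + Z ≡ H (mod 10)] from column 3 (I=0, carry-in 1, digits 0,1,3,5,8 already taken and all letters distinct): Z must equal 6 ⇒ Z=6.
Step 7. [col 3: I + Z ≡ H (mod 10)] from column 3 (I=0, Z=6, carry-in 1, digits 0,1,3,5,6,8 already taken and all letters distinct): H must equal 7. So H=7.
Step 8. [col 4: O + E ≡ I (mod 10)] in column 4 we have O+E≡I with carry-in 0; given O=8, I=0 and digits 0,1,3,5,6,7,8 already taken and all letters distinct, that pins E to 2, so E=2.
Step 9. [col 5: I + O ≡ R (mod 10)] column 5 reads I+O+carry(1)=R with I=0, O=8; with digits 0,1,2,3,5,6,7,8 already taken and all letters distinct, the only value for R is 9 ⇒ R=9.

Answer: B=1, E=2, H=7, I=0, O=8, Q=5, R=9, T=3, Z=6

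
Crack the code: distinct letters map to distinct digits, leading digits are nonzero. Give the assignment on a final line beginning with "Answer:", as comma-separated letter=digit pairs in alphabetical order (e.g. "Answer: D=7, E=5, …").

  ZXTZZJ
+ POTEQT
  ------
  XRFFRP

Step 1. [col 1: J + T ≡ P (mod 10)] several values work for P in column 1 (J + T ≡ P (mod 10), carry-in 0); try P=3. So P=3.
Step 2. [col 1: J + T ≡ P (mod 10)] J=4 is one option consistent with column 1 (J + T ≡ P (mod 10), carry-in 0) — take it. So J=4.
Step 3. [col 1: J + T ≡ P (mod 10)] from column 1 (J=4, P=3, carry-in 0, digits 3,4 already taken and all letters distinct): T must equal 9 ⇒ T=9.
Step 4. [col 2: Z + Q ≡ R (mod 10)] Q=0 is one option consistent with column 2 (Z + Q ≡ R (mod 10), carry-in 1) — take it ⇒ Q=0.
Step 5. [col 2: Z + Q ≡ R (mod 10)] no forcing yet in column 2 (carry-in 1); R=2 is free and consistent — try it. So R=2.
Step 6. [col 2: Z + Q ≡ R (mod 10)] in column 2 we have Z+Q≡R with carry-in 1; given Q=0, R=2 and digits 0,2,3,4,9 already taken and all letters distinct, that pins Z to 1 ⇒ Z=1.
Step 7. [col 3: Z + E ≡ F (mod 10)] E=7 is one option consistent with column 3 (Z + E ≡ F (mod 10), carry-in 0) — take it ⇒ E=7.
Step 8. [col 3: Z + E ≡ F (mod 10)] from column 3 (Z=1, E=7, carry-in 0, digits 0,1,2,3,4,7,9 already taken and all letters distinct): F must equal 8 ⇒ F=8.
Step 9. [col 5: X + O ≡ R (mod 10)] no forcing yet in column 5 (carry-in 1); O=6 is free and consistent — try it ⇒ O=6.
Step 10. [col 5: X + O ≡ R (mod 10)] column 5: given O=6, R=2, carry-in 1, and digits 0,1,2,3,4,6,7,8,9 already taken and all letters distinct, X+O≡R (mod 10) forces X=5, so X=5.

Answer: E=7, F=8, J=4, O=6, P=3, Q=0, R=2, T=9, X=5, Z=1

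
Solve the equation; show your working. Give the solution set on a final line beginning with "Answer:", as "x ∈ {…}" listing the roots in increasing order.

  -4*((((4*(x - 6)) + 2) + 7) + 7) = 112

Step 1. [-4*((((4*(x - 6)) + 2) + 7) + 7) = 112] -4 out front; divide by -4 ⇒ div: (((4*(x - 6)) + 2) + 7) + 7 = -28.
Step 2. [(((4*(x - 6)) + 2) + 7) + 7 = -28] the outer +7 inverts by subtracting 7, so sub: ((4*(x - 6)) + 2) + 7 = -35.
Step 3. [((4*(x - 6)) + 2) + 7 = -35] subtract 7: x sits inside (… + 7) ⇒ sub: (4*(x - 6)) + 2 = -42.
Step 4. [(4*(x - 6)) + 2 = -42] peel the +2: subtract 2 from each side ⇒ sub: 4*(x - 6) = -44.
Step 5. [4*(x - 6) = -44] 4·(inner) — divide through by 4, so div: x - 6 = -11.
Step 6. [x - 6 = -11] add 6: x sits inside (… - 6). So sub: x = -5.

Answer: x ∈ {-5}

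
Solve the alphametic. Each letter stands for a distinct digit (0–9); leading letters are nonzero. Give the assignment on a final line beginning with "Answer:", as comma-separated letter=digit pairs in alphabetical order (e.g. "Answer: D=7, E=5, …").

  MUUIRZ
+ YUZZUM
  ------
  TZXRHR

Step 1. [col 1: Z + M ≡ R (mod 10)] column 1 (Z + M ≡ R (mod 10), carry-in 0) doesn't pin R yet; pick R=2 and continue, so R=2.
Step 2. [col 1: Z + M ≡ R (mod 10)] M=5 is one option consistent with column 1 (Z + M ≡ R (mod 10), carry-in 0) — take it. So M=5.
Step 3. [col 1: Z + M ≡ R (mod 10)] in column 1 we have Z+M≡R with carry-in 0; given M=5, R=2 and digits 2,5 already taken and all letters distinct, that pins Z to 7. So Z=7.
Step 4. [col 2: R + U ≡ H (mod 10)] H=1 is one option consistent with column 2 (R + U ≡ H (mod 10), carry-in 1) — take it. So H=1.
Step 5. [col 2: R + U ≡ H (mod 10)] column 2: given R=2, H=1, carry-in 1, and digits 1,2,5,7 already taken and all letters distinct, R+U≡H (mod 10) forces U=8, so U=8.
Step 6. [col 3: I + Z ≡ R (mod 10)] column 3: given Z=7, R=2, carry-in 1, and digits 1,2,5,7,8 already taken and all letters distinct, I+Z≡R (mod 10) forces I=4, so I=4.
Step 7. [col 4: U + Z ≡ X (mod 10)] from column 4 (U=8, Z=7, carry-in 1, digits 1,2,4,5,7,8 already taken and all letters distinct): X must equal 6, so X=6.
Step 8. [col 6: M + Y ≡ T (mod 10)] column 6 reads M+Y+carry(1)=T with M=5; with digits 1,2,4,5,6,7,8 already taken and all letters distinct, the only value for Y is 3, so Y=3.
Step 9. [col 6: M + Y ≡ T (mod 10)] column 6: given M=5, Y=3, carry-in 1, and digits 1,2,3,4,5,6,7,8 already taken and all letters distinct, M+Y≡T (mod 10) forces T=9 ⇒ T=9.

Answer: H=1, I=4, M=5, R=2, T=9, U=8, X=6, Y=3, Z=7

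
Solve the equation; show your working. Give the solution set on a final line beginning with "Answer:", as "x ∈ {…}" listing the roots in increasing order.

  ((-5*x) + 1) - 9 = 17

Step 1. [((-5*x) + 1) - 9 = 17] -9 is outermost — add 9 both sides ⇒ sub: (-5*x) + 1 = 26.
Step 2. [(-5*x) + 1 = 26] +1 is outermost — subtract 1 both sides, so sub: -5*x = 25.
Step 3. [-5*x = 25] divide by the outer -5, so div: x = -5.

Answer: x ∈ {-5}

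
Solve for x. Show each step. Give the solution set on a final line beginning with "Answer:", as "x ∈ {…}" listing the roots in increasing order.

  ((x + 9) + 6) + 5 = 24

Step 1. [((x + 9) + 6) + 5 = 24] subtract 5: x sits inside (… + 5). So sub: (x + 9) + 6 = 19.
Step 2. [(x + 9) + 6 = 19] +6 is outermost — subtract 6 both sides, so sub: x + 9 = 13.
Step 3. [x + 9 = 13] peel the +9: subtract 9 from each side ⇒ sub: x = 4.

Answer: x ∈ {4}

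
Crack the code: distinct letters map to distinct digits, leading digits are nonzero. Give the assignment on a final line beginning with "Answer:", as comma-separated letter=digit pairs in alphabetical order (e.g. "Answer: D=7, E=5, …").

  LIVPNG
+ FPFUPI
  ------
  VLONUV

Step 1. [col 1: G + I ≡ V (mod 10)] no forcing yet in column 1 (carry-in 0); I=9 is free and consistent — try it ⇒ I=9.
Step 2. [col 1: G + I ≡ V (mod 10)] G=7 is one option consistent with column 1 (G + I ≡ V (mod 10), carry-in 0) — take it ⇒ G=7.
Step 3. [col 1: G + I ≡ V (mod 10)] column 1 reads G+I+carry(0)=V with G=7, I=9; with digits 7,9 already taken and all letters distinct, the only value for V is 6, so V=6.
Step 4. [col 2: N + P ≡ U (mod 10)] P=4 is one option consistent with column 2 (N + P ≡ U (mod 10), carry-in 1) — take it ⇒ P=4.
Step 5. [col 2: N + P ≡ U (mod 10)] several values work for N in column 2 (N + P ≡ U (mod 10), carry-in 1); try N=5, so N=5.
Step 6. [col 2: N + P ≡ U (mod 10)] column 2 reads N+P+carry(1)=U with N=5, P=4; with digits 4,5,6,7,9 already taken and all letters distinct, the only value for U is 0 ⇒ U=0.
Step 7. [col 4: V + F ≡ O (mod 10)] in column 4 we have V+F≡O with carry-in 0; given V=6 and digits 0,4,5,6,7,9 already taken and all letters distinct, that pins O to 8 ⇒ O=8.
Step 8. [col 4: V + F ≡ O (mod 10)] from column 4 (V=6, O=8, carry-in 0, digits 0,4,5,6,7,8,9 already taken and all letters distinct): F must equal 2 ⇒ F=2.
Step 9. [col 5: I + P ≡ L (mod 10)] column 5: given I=9, P=4, carry-in 0, and digits 0,2,4,5,6,7,8,9 already taken and all letters distinct, I+P≡L (mod 10) forces L=3 ⇒ L=3.

Answer: F=2, G=7, I=9, L=3, N=5, O=8, P=4, U=0, V=6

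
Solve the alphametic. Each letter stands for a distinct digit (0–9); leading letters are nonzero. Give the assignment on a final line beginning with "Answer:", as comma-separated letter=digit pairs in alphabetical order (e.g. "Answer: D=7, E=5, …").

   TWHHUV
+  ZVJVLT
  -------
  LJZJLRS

Step 1. [col 1: V + T ≡ S (mod 10)] several values work for S in column 1 (V + T ≡ S (mod 10), carry-in 0); try S=0 ⇒ S=0.
Step 2. [L] adding two 6-digit numbers gives at most 6+1 digits, and here it does — L is that final carry and must be 1 ⇒ L=1.
Step 3. [col 1: V + T ≡ S (mod 10)] no forcing yet in column 1 (carry-in 0); T=8 is free and consistent — try it, so T=8.
Step 4. [col 1: V + T ≡ S (mod 10)] column 1 reads V+T+carry(0)=S with T=8, S=0; with digits 0,1,8 already taken and all letters distinct, the only value for V is 2 ⇒ V=2.
Step 5. [col 2: U + L ≡ R (mod 10)] column 2 (U + L ≡ R (mod 10), carry-in 1) doesn't pin U yet; pick U=5 and continue ⇒ U=5.
Step 6. [col 2: U + L ≡ R (mod 10)] in column 2 we have U+L≡R with carry-in 1; given U=5, L=1 and digits 0,1,2,5,8 already taken and all letters distinct, that pins R to 7, so R=7.
Step 7. [col 3: H + V ≡ L (mod 10)] column 3 reads H+V+carry(0)=L with V=2, L=1; with digits 0,1,2,5,7,8 already taken and all letters distinct, the only value for H is 9, so H=9.
Step 8. [col 4: H + J ≡ J (mod 10)] column 4 (H + J ≡ J (mod 10), carry-in 1) doesn't pin J yet; pick J=4 and continue ⇒ J=4.
Step 9. [col 5: W + V ≡ Z (mod 10)] column 5: given V=2, carry-in 1, and digits 0,1,2,4,5,7,8,9 already taken and all letters distinct, W+V≡Z (mod 10) forces Z=6. So Z=6.
Step 10. [col 5: W + V ≡ Z (mod 10)] from column 5 (V=2, Z=6, carry-in 1, digits 0,1,2,4,5,6,7,8,9 already taken and all letters distinct): W must equal 3. So W=3.

Answer: H=9, J=4, L=1, R=7, S=0, T=8, U=5, V=2, W=3, Z=6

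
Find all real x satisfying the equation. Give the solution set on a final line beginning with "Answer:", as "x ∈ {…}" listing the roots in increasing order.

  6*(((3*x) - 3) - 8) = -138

Step 1. [6*(((3*x) - 3) - 8) = -138] 6 out front; divide by 6, so div: ((3*x) - 3) - 8 = -23.
Step 2. [((3*x) - 3) - 8 = -23] 8 comes off first (add 8). So sub: (3*x) - 3 = -15.
Step 3. [(3*x) - 3 = -15] peel the -3: add 3 from each side, so sub: 3*x = -12.
Step 4. [3*x = -12] LHS = 3·(…); ÷3 both sides. So div: x = -4.

Answer: x ∈ {-4}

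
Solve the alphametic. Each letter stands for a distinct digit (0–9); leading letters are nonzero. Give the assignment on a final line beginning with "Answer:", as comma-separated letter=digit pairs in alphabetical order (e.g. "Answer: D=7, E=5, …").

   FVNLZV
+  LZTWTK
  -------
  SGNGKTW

Step 1. [col 1: V + K ≡ W (mod 10)] no forcing yet in column 1 (carry-in 0); K=2 is free and consistent — try it, so K=2.
Step 2. [col 1: V + K ≡ W (mod 10)] W=8 is one option consistent with column 1 (V + K ≡ W (mod 10), carry-in 0) — take it ⇒ W=8.
Step 3. [col 1: V + K ≡ W (mod 10)] from column 1 (K=2, W=8, carry-in 0, digits 2,8 already taken and all letters distinct): V must equal 6 ⇒ V=6.
Step 4. [S] adding two 6-digit numbers gives at most 6+1 digits, and here it does — S is that final carry and must be 1 ⇒ S=1.
Step 5. [col 2: Z + T ≡ T (mod 10)] column 2: given nothing yet, carry-in 0, and digits 1,2,6,8 already taken and all letters distinct, Z+T≡T (mod 10) forces Z=0. So Z=0.
Step 6. [col 2: Z + T ≡ T (mod 10)] column 2 (Z + T ≡ T (mod 10), carry-in 0) doesn't pin T yet; pick T=5 and continue. So T=5.
Step 7. [col 3: L + W ≡ K (mod 10)] from column 3 (W=8, K=2, carry-in 0, digits 0,1,2,5,6,8 already taken and all letters distinct): L must equal 4, so L=4.
Step 8. [col 4: N + T ≡ G (mod 10)] G=3 is one option consistent with column 4 (N + T ≡ G (mod 10), carry-in 1) — take it. So G=3.
Step 9. [col 4: N + T ≡ G (mod 10)] column 4 reads N+T+carry(1)=G with T=5, G=3; with digits 0,1,2,3,4,5,6,8 already taken and all letters distinct, the only value for N is 7 ⇒ N=7.
Step 10. [col 6: F + L ≡ G (mod 10)] column 6 reads F+L+carry(0)=G with L=4, G=3; with digits 0,1,2,3,4,5,6,7,8 already taken and all letters distinct, the only value for F is 9. So F=9.

Answer: F=9, G=3, K=2, L=4, N=7, S=1, T=5, V=6, W=8, Z=0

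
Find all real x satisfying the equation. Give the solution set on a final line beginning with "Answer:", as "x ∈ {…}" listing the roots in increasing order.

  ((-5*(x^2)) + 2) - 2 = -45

Step 1. [((-5*(x^2)) + 2) - 2 = -45] 2 comes off first (add 2), so sub: (-5*(x^2)) + 2 = -43.
Step 2. [(-5*(x^2)) + 2 = -43] subtract 2: x sits inside (… + 2) ⇒ sub: -5*(x^2) = -45.
Step 3. [-5*(x^2) = -45] leading coefficient -5: divide by -5. So div: x^2 = 9.
Step 4. [x^2 = 9] LHS squared, RHS 9 ≥ 0: apply √ (±), so sqrt: x = 3 or -3.

Answer: x ∈ {-3, 3}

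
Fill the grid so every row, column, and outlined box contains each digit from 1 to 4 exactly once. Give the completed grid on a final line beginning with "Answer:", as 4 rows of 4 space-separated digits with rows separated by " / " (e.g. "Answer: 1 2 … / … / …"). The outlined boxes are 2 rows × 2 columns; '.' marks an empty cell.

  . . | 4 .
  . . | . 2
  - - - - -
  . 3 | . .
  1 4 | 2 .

Step 1. [r2c3∈{1,3}] r2c3 is the only open cell in col 3 admitting 3, so r2c3=3.
Step 2. [r1c2∈{1,2}] in col 2, 2 fits only at r1c2 ⇒ r1c2=2.
Step 3. [r1c4∈{1}] r1c4's peers cover all but 1. So r1c4=1.
Step 4. [r2c2∈{1}] r2c2 has the single candidate 1. So r2c2=1.
Step 5. [r1c1∈{3}] only 3 remains possible at r1c1 ⇒ r1c1=3.
Step 6. [r3c4∈{4}] r3c4's peers cover all but 4. So r3c4=4.
Step 7. [r3c1∈{2}] r3c1's peers cover all but 2 ⇒ r3c1=2.
Step 8. [r4c4∈{3}] r4c4 has the single candidate 3, so r4c4=3.
Step 9. [r3c3∈{1}] r3c3's peers cover all but 1, so r3c3=1.
Step 10. [r2c1∈{4}] r2c1 has the single candidate 4 ⇒ r2c1=4.

Answer: 3 2 4 1 / 4 1 3 2 / 2 3 1 4 / 1 4 2 3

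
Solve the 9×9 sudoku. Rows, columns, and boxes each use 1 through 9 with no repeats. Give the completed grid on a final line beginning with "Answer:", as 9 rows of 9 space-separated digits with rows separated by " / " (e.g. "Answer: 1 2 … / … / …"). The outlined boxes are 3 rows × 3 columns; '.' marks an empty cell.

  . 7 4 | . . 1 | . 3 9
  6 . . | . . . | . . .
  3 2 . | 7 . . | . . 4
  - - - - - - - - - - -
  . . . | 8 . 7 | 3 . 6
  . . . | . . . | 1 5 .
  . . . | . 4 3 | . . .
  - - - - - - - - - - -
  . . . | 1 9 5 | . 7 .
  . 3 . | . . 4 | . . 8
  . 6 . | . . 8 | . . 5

Step 1. [r7c7∈{2,4,6}] r7c7 is the only open cell in row 7 admitting 6, so r7c7=6.
Step 2. [r2c9∈{1,2,7}] in col 9, 1 fits only at r2c9, so r2c9=1.
Step 3. [r3c3∈{1,5,8,9}] across row 3, 1 lands solely at r3c3. So r3c3=1.
Step 4. [r4c8∈{2,4,9}] r4c8 is the only open cell in box 6 admitting 4 ⇒ r4c8=4.
Step 5. [r5c3∈{2,3,6,7,8,9}] row 5 places 3 nowhere but r5c3. So r5c3=3.
Step 6. [r6c3∈{2,5,6,7,8,9}] col 3 places 6 nowhere but r6c3. So r6c3=6.
Step 7. [r4c5∈{1,2,5}] in col 5, 1 fits only at r4c5, so r4c5=1.
Step 8. [r6c4∈{2,5,9}] r6c4 is the only open cell in box 5 admitting 5 ⇒ r6c4=5.
Step 9. [r2c7∈{2,5,7,8}] row 2 places 7 nowhere but r2c7. So r2c7=7.
Step 10. [r3c6∈{6,9}] row 3 places 9 nowhere but r3c6 ⇒ r3c6=9.
Step 11. [r2c6∈{2}] r2c6 is down to just 2. So r2c6=2.
Step 12. [r2c8∈{8}] r2c8 is down to just 8 ⇒ r2c8=8.
Step 13. [r1c1∈{5,8}] box 1 places 8 nowhere but r1c1 ⇒ r1c1=8.
Step 14. [r1c4∈{6}] r1c4 is down to just 6, so r1c4=6.
Step 15. [r8c4∈{2}] r8c4 is down to just 2, so r8c4=2.
Step 16. [r8c7∈{9}] only 9 remains possible at r8c7. So r8c7=9.
Step 17. [r5c2∈{4,8,9}] across row 5, 8 lands solely at r5c2, so r5c2=8.
Step 18. [r5c1∈{2,4,7,9}] across row 5, 4 lands solely at r5c1, so r5c1=4.
Step 19. [r6c1∈{1,2,7,9}] across box 4, 7 lands solely at r6c1, so r6c1=7.
Step 20. [r7c1∈{2}] nothing but 2 survives at r7c1. So r7c1=2.
Step 21. [r1c5∈{5}] r1c5 is down to just 5, so r1c5=5.
Step 22. [r6c9∈{2}] r6c9 has the single candidate 2. So r6c9=2.
Step 23. [r4c3∈{2,5,9}] across row 4, 2 lands solely at r4c3 ⇒ r4c3=2.
Step 24. [r8c8∈{1}] r8c8 is down to just 1, so r8c8=1.
Step 25. [r8c1∈{5}] r8c1 is down to just 5, so r8c1=5.
Step 26. [r4c1∈{9}] r4c1's peers cover all but 9, so r4c1=9.
Step 27. [r9c3∈{7,9}] 9 has one home in row 9: r9c3. So r9c3=9.
Step 28. [r8c5∈{6,7}] in row 8, 6 fits only at r8c5. So r8c5=6.
Step 29. [r9c4∈{3}] r9c4's peers cover all but 3 ⇒ r9c4=3.
Step 30. [r1c7∈{2}] r1c7 has the single candidate 2 ⇒ r1c7=2.
Step 31. [r2c3∈{5}] nothing but 5 survives at r2c3 ⇒ r2c3=5.
Step 32. [r5c6∈{6}] only 6 remains possible at r5c6. So r5c6=6.
Step 33. [r4c2∈{5}] r4c2 has the single candidate 5. So r4c2=5.
Step 34. [r3c5∈{8}] r3c5's peers cover all but 8. So r3c5=8.
Step 35. [r9c8∈{2}] r9c8 has the single candidate 2. So r9c8=2.
Step 36. [r7c2∈{4}] only 4 remains possible at r7c2. So r7c2=4.
Step 37. [r5c9∈{7}] nothing but 7 survives at r5c9 ⇒ r5c9=7.
Step 38. [r9c1∈{1}] r9c1 is down to just 1 ⇒ r9c1=1.
Step 39. [r3c7∈{5}] r3c7's peers cover all but 5. So r3c7=5.
Step 40. [r8c3∈{7}] nothing but 7 survives at r8c3, so r8c3=7.
Step 41. [r7c3∈{8}] r7c3's peers cover all but 8. So r7c3=8.
Step 42. [r7c9∈{3}] only 3 remains possible at r7c9, so r7c9=3.
Step 43. [r5c4∈{9}] only 9 remains possible at r5c4, so r5c4=9.
Step 44. [r9c7∈{4}] r9c7 is down to just 4, so r9c7=4.
Step 45. [r5c5∈{2}] nothing but 2 survives at r5c5, so r5c5=2.
Step 46. [r2c5∈{3}] r2c5 is down to just 3, so r2c5=3.
Step 47. [r3c8∈{6}] only 6 remains possible at r3c8 ⇒ r3c8=6.
Step 48. [r2c4∈{4}] r2c4 is down to just 4 ⇒ r2c4=4.
Step 49. [r6c8∈{9}] only 9 remains possible at r6c8 ⇒ r6c8=9.
Step 50. [r6c7∈{8}] nothing but 8 survives at r6c7, so r6c7=8.
Step 51. [r6c2∈{1}] r6c2 is down to just 1 ⇒ r6c2=1.
Step 52. [r9c5∈{7}] r9c5's peers cover all but 7 ⇒ r9c5=7.
Step 53. [r2c2∈{9}] r2c2 is down to just 9, so r2c2=9.

Answer: 8 7 4 6 5 1 2 3 9 / 6 9 5 4 3 2 7 8 1 / 3 2 1 7 8 9 5 6 4 / 9 5 2 8 1 7 3 4 6 / 4 8 3 9 2 6 1 5 7 / 7 1 6 5 4 3 8 9 2 / 2 4 8 1 9 5 6 7 3 / 5 3 7 2 6 4 9 1 8 / 1 6 9 3 7 8 4 2 5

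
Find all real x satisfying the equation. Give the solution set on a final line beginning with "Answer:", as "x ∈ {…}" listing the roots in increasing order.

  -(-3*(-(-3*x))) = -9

Step 1. [-(-3*(-(-3*x))) = -9] LHS negated; negate both sides, so neg: -3*(-(-3*x)) = 9.
Step 2. [-3*(-(-3*x)) = 9] LHS = -3·(…); ÷-3 both sides, so div: -(-3*x) = -3.
Step 3. [-(-3*x) = -3] flip signs both sides, so neg: -3*x = 3.
Step 4. [-3*x = 3] -3 out front; divide by -3 ⇒ div: x = -1.

Answer: x ∈ {-1}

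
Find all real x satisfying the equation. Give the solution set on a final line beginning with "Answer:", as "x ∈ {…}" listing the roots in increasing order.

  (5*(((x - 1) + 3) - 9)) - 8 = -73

Step 1. [(5*(((x - 1) + 3) - 9)) - 8 = -73] the outer -8 inverts by adding 8, so sub: 5*(((x - 1) + 3) - 9) = -65.
Step 2. [5*(((x - 1) + 3) - 9) = -65] leading coefficient 5: divide by 5 ⇒ div: ((x - 1) + 3) - 9 = -13.
Step 3. [((x - 1) + 3) - 9 = -13] the outer -9 inverts by adding 9. So sub: (x - 1) + 3 = -4.
Step 4. [(x - 1) + 3 = -4] 3 comes off first (subtract 3). So sub: x - 1 = -7.
Step 5. [x - 1 = -7] peel the -1: add 1 from each side ⇒ sub: x = -6.

Answer: x ∈ {-6}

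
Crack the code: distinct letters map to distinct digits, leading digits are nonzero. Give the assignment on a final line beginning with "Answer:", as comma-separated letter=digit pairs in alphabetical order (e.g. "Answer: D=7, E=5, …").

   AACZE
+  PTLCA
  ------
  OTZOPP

Step 1. [O] O is the leading digit of a 6-digit sum of two 5-digit numbers; the final carry is exactly 1. So O=1.
Step 2. [col 1: E + A ≡ P (mod 10)] column 1 (E + A ≡ P (mod 10), carry-in 0) doesn't pin E yet; pick E=9 and continue, so E=9.
Step 3. [col 1: E + A ≡ P (mod 10)] P=6 is one option consistent with column 1 (E + A ≡ P (mod 10), carry-in 0) — take it. So P=6.
Step 4. [col 1: E + A ≡ P (mod 10)] from column 1 (E=9, P=6, carry-in 0, digits 1,6,9 already taken and all letters distinct): A must equal 7, so A=7.
Step 5. [col 2: Z + C ≡ P (mod 10)] C=3 is one option consistent with column 2 (Z + C ≡ P (mod 10), carry-in 1) — take it. So C=3.
Step 6. [col 2: Z + C ≡ P (mod 10)] column 2: given C=3, P=6, carry-in 1, and digits 1,3,6,7,9 already taken and all letters distinct, Z+C≡P (mod 10) forces Z=2 ⇒ Z=2.
Step 7. [col 3: C + L ≡ O (mod 10)] in column 3 we have C+L≡O with carry-in 0; given C=3, O=1 and digits 1,2,3,6,7,9 already taken and all letters distinct, that pins L to 8, so L=8.
Step 8. [col 4: A + T ≡ Z (mod 10)] from column 4 (A=7, Z=2, carry-in 1, digits 1,2,3,6,7,8,9 already taken and all letters distinct): T must equal 4, so T=4.

Answer: A=7, C=3, E=9, L=8, O=1, P=6, T=4, Z=2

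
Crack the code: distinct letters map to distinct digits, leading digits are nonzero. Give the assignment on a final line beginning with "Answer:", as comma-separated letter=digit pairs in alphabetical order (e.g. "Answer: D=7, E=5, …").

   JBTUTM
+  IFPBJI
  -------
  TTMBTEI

Step 1. [T] the sum has 7 digits but both addends have 6; that extra leading digit T is the final carry, namely 1 ⇒ T=1.
Step 2. [col 1: M + I ≡ I (mod 10)] column 1 reads M+I+carry(0)=I with nothing yet; with digits 1 already taken and all letters distinct, the only value for M is 0, so M=0.
Step 3. [col 1: M + I ≡ I (mod 10)] no forcing yet in column 1 (carry-in 0); I=2 is free and consistent — try it. So I=2.
Step 4. [col 2: T + J ≡ E (mod 10)] no forcing yet in column 2 (carry-in 0); E=9 is free and consistent — try it ⇒ E=9.
Step 5. [col 2: T + J ≡ E (mod 10)] from column 2 (T=1, E=9, carry-in 0, digits 0,1,2,9 already taken and all letters distinct): J must equal 8. So J=8.
Step 6. [col 3: U + B ≡ T (mod 10)] B=7 is one option consistent with column 3 (U + B ≡ T (mod 10), carry-in 0) — take it, so B=7.
Step 7. [col 3: U + B ≡ T (mod 10)] column 3: given B=7, T=1, carry-in 0, and digits 0,1,2,7,8,9 already taken and all letters distinct, U+B≡T (mod 10) forces U=4 ⇒ U=4.
Step 8. [col 4: T + P ≡ B (mod 10)] from column 4 (T=1, B=7, carry-in 1, digits 0,1,2,4,7,8,9 already taken and all letters distinct): P must equal 5 ⇒ P=5.
Step 9. [col 5: B + F ≡ M (mod 10)] column 5 reads B+F+carry(0)=M with B=7, M=0; with digits 0,1,2,4,5,7,8,9 already taken and all letters distinct, the only value for F is 3, so F=3.

Answer: B=7, E=9, F=3, I=2, J=8, M=0, P=5, T=1, U=4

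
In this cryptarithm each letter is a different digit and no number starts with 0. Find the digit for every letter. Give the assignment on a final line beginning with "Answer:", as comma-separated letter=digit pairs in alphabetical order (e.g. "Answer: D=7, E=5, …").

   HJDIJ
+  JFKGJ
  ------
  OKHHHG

Step 1. [col 1: J + J ≡ G (mod 10)] G=4 is one option consistent with column 1 (J + J ≡ G (mod 10), carry-in 0) — take it, so G=4.
Step 2. [col 1: J + J ≡ G (mod 10)] no forcing yet in column 1 (carry-in 0); J=7 is free and consistent — try it. So J=7.
Step 3. [O] the sum has 6 digits but both addends have 5; that extra leading digit O is the final carry, namely 1 ⇒ O=1.
Step 4. [col 2: I + G ≡ H (mod 10)] column 2 (I + G ≡ H (mod 10), carry-in 1) doesn't pin I yet; pick I=0 and continue. So I=0.
Step 5. [col 2: I + G ≡ H (mod 10)] column 2 reads I+G+carry(1)=H with I=0, G=4; with digits 0,1,4,7 already taken and all letters distinct, the only value for H is 5, so H=5.
Step 6. [col 3: D + K ≡ H (mod 10)] column 3 (D + K ≡ H (mod 10), carry-in 0) doesn't pin D yet; pick D=2 and continue ⇒ D=2.
Step 7. [col 3: D + K ≡ H (mod 10)] in column 3 we have D+K≡H with carry-in 0; given D=2, H=5 and digits 0,1,2,4,5,7 already taken and all letters distinct, that pins K to 3, so K=3.
Step 8. [col 4: J + F ≡ H (mod 10)] column 4 reads J+F+carry(0)=H with J=7, H=5; with digits 0,1,2,3,4,5,7 already taken and all letters distinct, the only value for F is 8 ⇒ F=8.

Answer: D=2, F=8, G=4, H=5, I=0, J=7, K=3, O=1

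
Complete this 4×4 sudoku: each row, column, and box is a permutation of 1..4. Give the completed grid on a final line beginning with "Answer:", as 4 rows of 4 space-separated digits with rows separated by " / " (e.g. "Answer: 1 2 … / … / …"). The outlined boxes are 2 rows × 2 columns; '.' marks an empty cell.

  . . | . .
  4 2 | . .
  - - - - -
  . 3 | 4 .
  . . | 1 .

Step 1. [r4c4∈{2,3}] 3 has one home in row 4: r4c4 ⇒ r4c4=3.
Step 2. [r1c3∈{2,3}] in col 3, 2 fits only at r1c3 ⇒ r1c3=2.
Step 3. [r1c2∈{1}] only 1 remains possible at r1c2, so r1c2=1.
Step 4. [r3c4∈{2}] nothing but 2 survives at r3c4, so r3c4=2.
Step 5. [r2c4∈{1}] only 1 remains possible at r2c4, so r2c4=1.
Step 6. [r1c1∈{3}] r1c1's peers cover all but 3. So r1c1=3.
Step 7. [r4c2∈{4}] r4c2's peers cover all but 4 ⇒ r4c2=4.
Step 8. [r2c3∈{3}] r2c3 is down to just 3, so r2c3=3.
Step 9. [r4c1∈{2}] nothing but 2 survives at r4c1, so r4c1=2.
Step 10. [r3c1∈{1}] only 1 remains possible at r3c1 ⇒ r3c1=1.
Step 11. [r1c4∈{4}] only 4 remains possible at r1c4. So r1c4=4.

Answer: 3 1 2 4 / 4 2 3 1 / 1 3 4 2 / 2 4 1 3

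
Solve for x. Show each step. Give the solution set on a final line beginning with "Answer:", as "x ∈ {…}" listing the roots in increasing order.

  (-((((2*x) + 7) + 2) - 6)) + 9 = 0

Step 1. [(-((((2*x) + 7) + 2) - 6)) + 9 = 0] the outer +9 inverts by subtracting 9 ⇒ sub: -((((2*x) + 7) + 2) - 6) = -9.
Step 2. [-((((2*x) + 7) + 2) - 6) = -9] leading − — multiply by −1, so neg: (((2*x) + 7) + 2) - 6 = 9.
Step 3. [(((2*x) + 7) + 2) - 6 = 9] the outer -6 inverts by adding 6 ⇒ sub: ((2*x) + 7) + 2 = 15.
Step 4. [((2*x) + 7) + 2 = 15] subtract 2: x sits inside (… + 2) ⇒ sub: (2*x) + 7 = 13.
Step 5. [(2*x) + 7 = 13] 7 comes off first (subtract 7). So sub: 2*x = 6.
Step 6. [2*x = 6] 2 out front; divide by 2. So div: x = 3.

Answer: x ∈ {3}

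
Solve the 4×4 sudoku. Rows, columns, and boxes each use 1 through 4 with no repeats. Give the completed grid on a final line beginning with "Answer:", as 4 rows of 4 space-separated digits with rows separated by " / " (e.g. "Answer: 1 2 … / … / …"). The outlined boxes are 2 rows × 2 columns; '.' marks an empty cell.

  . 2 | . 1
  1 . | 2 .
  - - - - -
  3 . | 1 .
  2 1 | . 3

Step 1. [r2c4∈{4}] r2c4 is down to just 4, so r2c4=4.
Step 2. [r1c3∈{3}] r1c3 is down to just 3 ⇒ r1c3=3.
Step 3. [r3c4∈{2}] r3c4's peers cover all but 2, so r3c4=2.
Step 4. [r2c2∈{3}] nothing but 3 survives at r2c2. So r2c2=3.
Step 5. [r3c2∈{4}] only 4 remains possible at r3c2 ⇒ r3c2=4.
Step 6. [r4c3∈{4}] only 4 remains possible at r4c3 ⇒ r4c3=4.
Step 7. [r1c1∈{4}] r1c1 has the single candidate 4. So r1c1=4.

Answer: 4 2 3 1 / 1 3 2 4 / 3 4 1 2 / 2 1 4 3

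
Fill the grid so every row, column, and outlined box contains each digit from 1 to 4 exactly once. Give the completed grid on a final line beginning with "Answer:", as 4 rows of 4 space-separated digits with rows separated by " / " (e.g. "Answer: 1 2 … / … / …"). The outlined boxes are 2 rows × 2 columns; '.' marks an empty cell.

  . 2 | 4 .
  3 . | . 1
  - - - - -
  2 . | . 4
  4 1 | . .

Step 1. [r4c4∈{2,3}] 2 has one home in col 4: r4c4 ⇒ r4c4=2.
Step 2. [r4c3∈{3}] only 3 remains possible at r4c3 ⇒ r4c3=3.
Step 3. [r1c4∈{3}] only 3 remains possible at r1c4 ⇒ r1c4=3.
Step 4. [r3c3∈{1}] r3c3 is down to just 1. So r3c3=1.
Step 5. [r2c3∈{2}] r2c3's peers cover all but 2. So r2c3=2.
Step 6. [r2c2∈{4}] r2c2 is down to just 4 ⇒ r2c2=4.
Step 7. [r1c1∈{1}] nothing but 1 survives at r1c1. So r1c1=1.
Step 8. [r3c2∈{3}] only 3 remains possible at r3c2 ⇒ r3c2=3.

Answer: 1 2 4 3 / 3 4 2 1 / 2 3 1 4 / 4 1 3 2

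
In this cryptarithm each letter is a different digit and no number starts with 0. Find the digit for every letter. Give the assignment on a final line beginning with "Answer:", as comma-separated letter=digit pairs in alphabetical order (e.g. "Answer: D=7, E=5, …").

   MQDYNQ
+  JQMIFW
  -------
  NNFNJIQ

Step 1. [N] N is the leading digit of a 7-digit sum of two 6-digit numbers; the final carry is exactly 1, so N=1.
Step 2. [col 1: Q + W ≡ Q (mod 10)] column 1: given nothing yet, carry-in 0, and digits 1 already taken and all letters distinct, Q+W≡Q (mod 10) forces W=0, so W=0.
Step 3. [col 1: Q + W ≡ Q (mod 10)] column 1 (Q + W ≡ Q (mod 10), carry-in 0) doesn't pin Q yet; pick Q=2 and continue. So Q=2.
Step 4. [col 2: N + F ≡ I (mod 10)] no forcing yet in column 2 (carry-in 0); I=6 is free and consistent — try it ⇒ I=6.
Step 5. [col 2: N + F ≡ I (mod 10)] from column 2 (N=1, I=6, carry-in 0, digits 0,1,2,6 already taken and all letters distinct): F must equal 5, so F=5.
Step 6. [col 3: Y + I ≡ J (mod 10)] J=4 is one option consistent with column 3 (Y + I ≡ J (mod 10), carry-in 0) — take it ⇒ J=4.
Step 7. [col 3: Y + I ≡ J (mod 10)] from column 3 (I=6, J=4, carry-in 0, digits 0,1,2,4,5,6 already taken and all letters distinct): Y must equal 8, so Y=8.
Step 8. [col 4: D + M ≡ N (mod 10)] no forcing yet in column 4 (carry-in 1); M=7 is free and consistent — try it ⇒ M=7.
Step 9. [col 4: D + M ≡ N (mod 10)] from column 4 (M=7, N=1, carry-in 1, digits 0,1,2,4,5,6,7,8 already taken and all letters distinct): D must equal 3 ⇒ D=3.

Answer: D=3, F=5, I=6, J=4, M=7, N=1, Q=2, W=0, Y=8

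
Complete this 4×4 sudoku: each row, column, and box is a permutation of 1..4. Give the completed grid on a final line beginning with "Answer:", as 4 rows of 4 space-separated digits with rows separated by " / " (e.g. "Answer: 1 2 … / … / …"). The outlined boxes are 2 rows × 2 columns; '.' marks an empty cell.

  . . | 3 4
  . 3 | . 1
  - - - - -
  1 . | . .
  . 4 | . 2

Step 1. [r1c1∈{2}] r1c1 has the single candidate 2. So r1c1=2.
Step 2. [r2c3∈{2}] nothing but 2 survives at r2c3 ⇒ r2c3=2.
Step 3. [r3c3∈{4}] nothing but 4 survives at r3c3, so r3c3=4.
Step 4. [r2c1∈{4}] r2c1 is down to just 4. So r2c1=4.
Step 5. [r1c2∈{1}] r1c2 has the single candidate 1. So r1c2=1.
Step 6. [r3c2∈{2}] r3c2 is down to just 2, so r3c2=2.
Step 7. [r4c1∈{3}] r4c1's peers cover all but 3 ⇒ r4c1=3.
Step 8. [r4c3∈{1}] only 1 remains possible at r4c3 ⇒ r4c3=1.
Step 9. [r3c4∈{3}] r3c4 has the single candidate 3, so r3c4=3.

Answer: 2 1 3 4 / 4 3 2 1 / 1 2 4 3 / 3 4 1 2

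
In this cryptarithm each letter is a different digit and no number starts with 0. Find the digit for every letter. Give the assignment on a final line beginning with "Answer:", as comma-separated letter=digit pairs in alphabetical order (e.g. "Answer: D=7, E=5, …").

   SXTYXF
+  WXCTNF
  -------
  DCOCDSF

Step 1. [col 1: F + F ≡ F (mod 10)] in column 1 we have F+F≡F with carry-in 0; given nothing yet and all letters distinct, none taken yet, that pins F to 0. So F=0.
Step 2. [col 2: X + N ≡ S (mod 10)] several values work for S in column 2 (X + N ≡ S (mod 10), carry-in 0); try S=8, so S=8.
Step 3. [col 2: X + N ≡ S (mod 10)] X=3 is one option consistent with column 2 (X + N ≡ S (mod 10), carry-in 0) — take it. So X=3.
Step 4. [D] the sum has 7 digits but both addends have 6; that extra leading digit D is the final carry, namely 1. So D=1.
Step 5. [col 2: X + N ≡ S (mod 10)] from column 2 (X=3, S=8, carry-in 0, digits 0,1,3,8 already taken and all letters distinct): N must equal 5 ⇒ N=5.
Step 6. [col 3: Y + T ≡ D (mod 10)] no forcing yet in column 3 (carry-in 0); Y=2 is free and consistent — try it. So Y=2.
Step 7. [col 3: Y + T ≡ D (mod 10)] in column 3 we have Y+T≡D with carry-in 0; given Y=2, D=1 and digits 0,1,2,3,5,8 already taken and all letters distinct, that pins T to 9. So T=9.
Step 8. [col 4: T + C ≡ C (mod 10)] column 4 (T + C ≡ C (mod 10), carry-in 1) doesn't pin C yet; pick C=4 and continue, so C=4.
Step 9. [col 5: X + X ≡ O (mod 10)] column 5 reads X+X+carry(1)=O with X=3; with digits 0,1,2,3,4,5,8,9 already taken and all letters distinct, the only value for O is 7 ⇒ O=7.
Step 10. [col 6: S + W ≡ C (mod 10)] column 6 reads S+W+carry(0)=C with S=8, C=4; with digits 0,1,2,3,4,5,7,8,9 already taken and all letters distinct, the only value for W is 6 ⇒ W=6.

Answer: C=4, D=1, F=0, N=5, O=7, S=8, T=9, W=6, X=3, Y=2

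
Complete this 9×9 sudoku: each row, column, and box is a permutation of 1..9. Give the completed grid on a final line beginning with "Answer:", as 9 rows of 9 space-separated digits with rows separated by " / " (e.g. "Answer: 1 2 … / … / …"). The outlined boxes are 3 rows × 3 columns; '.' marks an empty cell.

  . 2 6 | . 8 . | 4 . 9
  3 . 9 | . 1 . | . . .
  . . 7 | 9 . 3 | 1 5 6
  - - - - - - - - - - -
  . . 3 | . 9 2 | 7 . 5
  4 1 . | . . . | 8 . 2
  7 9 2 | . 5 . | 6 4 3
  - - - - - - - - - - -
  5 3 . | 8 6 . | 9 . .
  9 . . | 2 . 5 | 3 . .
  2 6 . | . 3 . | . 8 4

Step 1. [r1c6∈{7}] r1c6's peers cover all but 7 ⇒ r1c6=7.
Step 2. [r8c2∈{4,7,8}] col 2 places 7 nowhere but r8c2. So r8c2=7.
Step 3. [r8c9∈{1}] only 1 remains possible at r8c9, so r8c9=1.
Step 4. [r8c5∈{4}] only 4 remains possible at r8c5 ⇒ r8c5=4.
Step 5. [r7c6∈{1}] only 1 remains possible at r7c6, so r7c6=1.
Step 6. [r3c1∈{8}] r3c1's peers cover all but 8. So r3c1=8.
Step 7. [r4c4∈{1,4,6}] r4c4 is the only open cell in row 4 admitting 4. So r4c4=4.
Step 8. [r5c6∈{6}] r5c6 has the single candidate 6, so r5c6=6.
Step 9. [r2c2∈{4,5}] 5 has one home in col 2: r2c2. So r2c2=5.
Step 10. [r7c9∈{7}] nothing but 7 survives at r7c9. So r7c9=7.
Step 11. [r2c8∈{2,7}] 7 has one home in row 2: r2c8 ⇒ r2c8=7.
Step 12. [r9c4∈{7}] r9c4's peers cover all but 7, so r9c4=7.
Step 13. [r2c7∈{2}] only 2 remains possible at r2c7. So r2c7=2.
Step 14. [r5c3∈{5}] r5c3 is down to just 5 ⇒ r5c3=5.
Step 15. [r4c2∈{8}] r4c2 is down to just 8. So r4c2=8.
Step 16. [r7c3∈{4}] r7c3 has the single candidate 4 ⇒ r7c3=4.
Step 17. [r8c8∈{6}] nothing but 6 survives at r8c8. So r8c8=6.
Step 18. [r7c8∈{2}] r7c8 has the single candidate 2, so r7c8=2.
Step 19. [r2c9∈{8}] only 8 remains possible at r2c9, so r2c9=8.
Step 20. [r5c8∈{9}] r5c8 is down to just 9 ⇒ r5c8=9.
Step 21. [r3c5∈{2}] nothing but 2 survives at r3c5, so r3c5=2.
Step 22. [r3c2∈{4}] r3c2 is down to just 4 ⇒ r3c2=4.
Step 23. [r1c4∈{5}] only 5 remains possible at r1c4, so r1c4=5.
Step 24. [r6c4∈{1}] r6c4 is down to just 1. So r6c4=1.
Step 25. [r2c4∈{6}] r2c4 is down to just 6 ⇒ r2c4=6.
Step 26. [r5c5∈{7}] r5c5's peers cover all but 7 ⇒ r5c5=7.
Step 27. [r9c6∈{9}] r9c6 has the single candidate 9, so r9c6=9.
Step 28. [r4c1∈{6}] r4c1 has the single candidate 6 ⇒ r4c1=6.
Step 29. [r1c8∈{3}] only 3 remains possible at r1c8, so r1c8=3.
Step 30. [r5c4∈{3}] r5c4 is down to just 3, so r5c4=3.
Step 31. [r9c7∈{5}] r9c7 has the single candidate 5, so r9c7=5.
Step 32. [r8c3∈{8}] only 8 remains possible at r8c3. So r8c3=8.
Step 33. [r9c3∈{1}] nothing but 1 survives at r9c3, so r9c3=1.
Step 34. [r6c6∈{8}] r6c6's peers cover all but 8 ⇒ r6c6=8.
Step 35. [r2c6∈{4}] only 4 remains possible at r2c6. So r2c6=4.
Step 36. [r4c8∈{1}] r4c8 has the single candidate 1, so r4c8=1.
Step 37. [r1c1∈{1}] r1c1 has the single candidate 1, so r1c1=1.

Answer: 1 2 6 5 8 7 4 3 9 / 3 5 9 6 1 4 2 7 8 / 8 4 7 9 2 3 1 5 6 / 6 8 3 4 9 2 7 1 5 / 4 1 5 3 7 6 8 9 2 / 7 9 2 1 5 8 6 4 3 / 5 3 4 8 6 1 9 2 7 / 9 7 8 2 4 5 3 6 1 / 2 6 1 7 3 9 5 8 4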